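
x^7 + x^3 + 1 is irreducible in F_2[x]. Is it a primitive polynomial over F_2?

Yes

Write f(x) = x^7 + x^3 + 1.
|GF(2^7)^×| = 2^7 − 1 = 127. Prime factorization: 127 = 127.
f is primitive ⇔ x has order 127 in GF(2)[x]/(f), i.e. x^(127/q) ≠ 1 for each prime q | 127.
x^(1) mod f = x.
None equal 1, so x has full order 127; f is primitive.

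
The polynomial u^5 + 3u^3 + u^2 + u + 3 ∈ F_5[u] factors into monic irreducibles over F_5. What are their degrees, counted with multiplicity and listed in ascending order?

Write g(u) = u^5 + 3u^3 + u^2 + u + 3.
Roots in F_5: g(0) = 3; g(1) = 4; g(2) = 0 → root; g(3) = 4; g(4) = 4.
Linear factors from roots: (u + 3).
Complete factorization: g(u) = (u + 3)·(u^4 + 2u^3 + 2u^2 + 1).
Factor degrees with multiplicity: 1 + 4 = 5.

1, 4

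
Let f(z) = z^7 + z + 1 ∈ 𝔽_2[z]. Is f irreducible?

Check for roots in 𝔽_2: f(0) = 1; f(1) = 1.
No roots, so no linear factors.
Monic irreducibles of degree 2 over GF(2): z^2 + z + 1.
None of them divide f (all give nonzero remainder).
Monic irreducibles of degree 3 over GF(2): z^3 + z + 1, z^3 + z^2 + 1.
None of them divide f (all give nonzero remainder).
No irreducible factor of degree ≤ 3 exists, so f is irreducible over GF(2).

Yes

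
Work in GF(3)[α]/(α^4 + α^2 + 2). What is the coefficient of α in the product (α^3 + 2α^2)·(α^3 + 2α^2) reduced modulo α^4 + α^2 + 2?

1

Multiply in GF(3)[α]: (α^3 + 2α^2)·(α^3 + 2α^2) = α^6 + α^5 + α^4.
Reduce using α^4 ≡ 2α^2 + 1 (mod α^4 + α^2 + 2).
Reduced: 2α^3 + α^2 + α.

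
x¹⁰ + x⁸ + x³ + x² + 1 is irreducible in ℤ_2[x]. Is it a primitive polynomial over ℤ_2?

Write f(x) = x¹⁰ + x⁸ + x³ + x² + 1.
|GF(2^10)^×| = 2^10 − 1 = 1023. Prime factorization: 1023 = 3·11·31.
f is primitive ⇔ x has order 1023 in GF(2)[x]/(f), i.e. x^(1023/q) ≠ 1 for each prime q | 1023.
x^(341) mod f = x⁹ + x⁸ + x⁴ + x + 1.
x^(93) mod f = x⁹ + x⁶ + x⁴ + x².
x^(33) mod f = x⁵ + x⁴ + x² + x.
None equal 1, so x has full order 1023; f is primitive.

Yes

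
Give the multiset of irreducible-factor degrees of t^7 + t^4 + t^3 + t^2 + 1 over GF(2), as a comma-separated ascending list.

Write f(t) = t^7 + t^4 + t^3 + t^2 + 1.
Roots in GF(2): f(0) = 1; f(1) = 1.
Complete factorization: f(t) = (t^7 + t^4 + t^3 + t^2 + 1).
Factor degrees with multiplicity: 7 = 7.

7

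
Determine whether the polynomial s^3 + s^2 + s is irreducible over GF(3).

No

Write P(s) = s^3 + s^2 + s.
Check for roots in GF(3): P(0) = 0 → root; P(1) = 0 → root; P(2) = 2.
P(0) = 0, so (s) divides P(s); P is reducible.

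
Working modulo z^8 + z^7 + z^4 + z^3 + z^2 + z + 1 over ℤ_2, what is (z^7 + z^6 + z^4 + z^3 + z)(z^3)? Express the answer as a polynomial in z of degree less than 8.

z^7 + z^5 + z^3 + z^2

Multiply in ℤ_2[z]: (z^7 + z^6 + z^4 + z^3 + z)·(z^3) = z^10 + z^9 + z^7 + z^6 + z^4.
Reduce using z^8 ≡ z^7 + z^4 + z^3 + z^2 + z + 1 (mod z^8 + z^7 + z^4 + z^3 + z^2 + z + 1).
Reduced: z^7 + z^5 + z^3 + z^2.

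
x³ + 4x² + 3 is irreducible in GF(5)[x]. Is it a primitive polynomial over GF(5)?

Yes

Write f(x) = x³ + 4x² + 3.
|GF(5^3)^×| = 5^3 − 1 = 124. Prime factorization: 124 = 2^2·31.
f is primitive ⇔ x has order 124 in GF(5)[x]/(f), i.e. x^(124/q) ≠ 1 for each prime q | 124.
x^(62) mod f = 4.
x^(4) mod f = x² + 2x + 2.
None equal 1, so x has full order 124; f is primitive.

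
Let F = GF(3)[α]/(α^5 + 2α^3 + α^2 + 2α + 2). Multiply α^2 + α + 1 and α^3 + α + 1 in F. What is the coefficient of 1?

2

Multiply in GF(3)[α]: (α^2 + α + 1)·(α^3 + α + 1) = α^5 + α^4 + 2α^3 + 2α^2 + 2α + 1.
Reduce using α^5 ≡ α^3 + 2α^2 + α + 1 (mod α^5 + 2α^3 + α^2 + 2α + 2).
Reduced: α^4 + α^2 + 2.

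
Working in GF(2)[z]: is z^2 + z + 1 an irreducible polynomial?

Yes

Write h(z) = z^2 + z + 1.
Check for roots in GF(2): h(0) = 1; h(1) = 1.
No roots. A degree-2 polynomial over a field with no linear factor is irreducible.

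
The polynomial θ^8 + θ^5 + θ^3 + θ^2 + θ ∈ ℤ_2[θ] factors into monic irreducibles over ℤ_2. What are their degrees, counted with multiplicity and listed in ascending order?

1, 2, 2, 3

Write g(θ) = θ^8 + θ^5 + θ^3 + θ^2 + θ.
Roots in ℤ_2: g(0) = 0 → root; g(1) = 1.
Linear factors from roots: (θ).
Complete factorization: g(θ) = (θ)·(θ^2 + θ + 1)^2·(θ^3 + θ + 1).
Factor degrees with multiplicity: 1 + 2 + 2 + 3 = 8.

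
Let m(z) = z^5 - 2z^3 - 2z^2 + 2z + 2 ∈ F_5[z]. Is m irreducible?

Yes

Check for roots in F_5: m(0) = 2; m(1) = 1; m(2) = 4; m(3) = 4; m(4) = 4.
No roots, so no linear factors.
Degree-2 irreducible divisors: test the 10 monic irreducibles of degree 2 over GF(5).
None of them divide m (all give nonzero remainder).
No irreducible factor of degree ≤ 2 exists, so m is irreducible over GF(5).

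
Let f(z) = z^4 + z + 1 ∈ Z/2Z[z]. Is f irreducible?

Yes

Check for roots in Z/2Z: f(0) = 1; f(1) = 1.
No roots, so no linear factors.
Monic irreducibles of degree 2 over GF(2): z^2 + z + 1.
None of them divide f (all give nonzero remainder).
No irreducible factor of degree ≤ 2 exists, so f is irreducible over GF(2).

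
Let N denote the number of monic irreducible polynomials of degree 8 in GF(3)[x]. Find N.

810

x^(3^8) − x is the product of all monic irreducibles of degree dividing 8; Möbius inversion gives N = (1/8) Σ μ(8/d)·3^d.
Divisors of 8: 1, 2, 4, 8; μ(8/d) for each: 0, 0, -1, 1.
Σ = − 3^4 + 3^8 = 6480.
N = 6480/8 = 810.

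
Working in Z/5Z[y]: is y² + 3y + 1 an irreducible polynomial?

No

Write P(y) = y² + 3y + 1.
Check for roots in Z/5Z: P(0) = 1; P(1) = 0 → root; P(2) = 1; P(3) = 4; P(4) = 4.
P(1) = 0, so (y − 1) divides P(y); P is reducible.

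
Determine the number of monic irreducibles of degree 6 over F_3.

116

Gauss's count: N_{3}(6) = (1/6) Σ_{d|6} μ(6/d)·3^d.
Divisors of 6: 1, 2, 3, 6; μ(6/d) for each: 1, -1, -1, 1.
Σ = 3^1 − 3^2 − 3^3 + 3^6 = 696.
N = 696/6 = 116.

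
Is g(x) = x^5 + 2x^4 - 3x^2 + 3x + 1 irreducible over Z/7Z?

Check for roots in Z/7Z: g(0) = 1; g(1) = 4; g(2) = 3; g(3) = 3; g(4) = 3; g(5) = 4; g(6) = 3.
No roots, so no linear factors.
Degree-2 irreducible divisors: test the 21 monic irreducibles of degree 2 over GF(7).
None of them divide g (all give nonzero remainder).
No irreducible factor of degree ≤ 2 exists, so g is irreducible over GF(7).

Yes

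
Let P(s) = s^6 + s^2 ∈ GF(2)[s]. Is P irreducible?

Check for roots in GF(2): P(0) = 0 → root; P(1) = 0 → root.
P(0) = 0, so (s) divides P(s); P is reducible.

No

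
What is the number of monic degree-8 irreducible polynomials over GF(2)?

30

The number of monic irreducibles of degree 8 over GF(2) is (1/8)·Σ_{d∣8} μ(8/d) 2^d.
Divisors of 8: 1, 2, 4, 8; μ(8/d) for each: 0, 0, -1, 1.
Σ = − 2^4 + 2^8 = 240.
N = 240/8 = 30.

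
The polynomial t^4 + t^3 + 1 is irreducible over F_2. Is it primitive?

Write f(t) = t^4 + t^3 + 1.
|GF(2^4)^×| = 2^4 − 1 = 15. Prime factorization: 15 = 3·5.
f is primitive ⇔ t has order 15 in GF(2)[t]/(f), i.e. t^(15/q) ≠ 1 for each prime q | 15.
t^(5) mod f = t^3 + t + 1.
t^(3) mod f = t^3.
None equal 1, so t has full order 15; f is primitive.

Yes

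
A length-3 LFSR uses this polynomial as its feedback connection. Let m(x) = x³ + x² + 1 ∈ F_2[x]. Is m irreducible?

Check for roots in F_2: m(0) = 1; m(1) = 1.
No roots. A degree-3 polynomial over a field with no linear factor is irreducible.

Yes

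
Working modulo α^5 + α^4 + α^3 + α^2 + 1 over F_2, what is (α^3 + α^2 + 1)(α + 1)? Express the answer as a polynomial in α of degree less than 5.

Multiply in F_2[α]: (α^3 + α^2 + 1)·(α + 1) = α^4 + α^2 + α + 1.
Reduced: α^4 + α^2 + α + 1.

α^4 + α^2 + α + 1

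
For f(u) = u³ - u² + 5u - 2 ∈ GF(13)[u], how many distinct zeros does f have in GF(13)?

1

Evaluate at each of the 13 elements of GF(13):
f(0) = 11; f(1) = 3; f(2) = 12; f(3) = 5; f(4) = 1; f(5) = 6; f(6) = 0 → root; f(7) = 2; f(8) = 5; f(9) = 2; f(10) = 12; f(11) = 2; f(12) = 4.
Roots: {6}.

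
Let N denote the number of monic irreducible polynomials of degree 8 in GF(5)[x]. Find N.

By the necklace-counting formula, N_5(8) = (1/8) Σ_{d|8} μ(8/d)·5^d.
Divisors of 8: 1, 2, 4, 8; μ(8/d) for each: 0, 0, -1, 1.
Σ = − 5^4 + 5^8 = 390000.
N = 390000/8 = 48750.

48750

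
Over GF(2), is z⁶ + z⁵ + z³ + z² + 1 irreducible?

Write m(z) = z⁶ + z⁵ + z³ + z² + 1.
Check for roots in GF(2): m(0) = 1; m(1) = 1.
No roots, so no linear factors.
Monic irreducibles of degree 2 over GF(2): z² + z + 1.
None of them divide m (all give nonzero remainder).
Monic irreducibles of degree 3 over GF(2): z³ + z + 1, z³ + z² + 1.
None of them divide m (all give nonzero remainder).
No irreducible factor of degree ≤ 3 exists, so m is irreducible over GF(2).

Yes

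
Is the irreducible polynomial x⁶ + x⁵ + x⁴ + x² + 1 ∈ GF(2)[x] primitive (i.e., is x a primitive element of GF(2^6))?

No

Write f(x) = x⁶ + x⁵ + x⁴ + x² + 1.
|GF(2^6)^×| = 2^6 − 1 = 63. Prime factorization: 63 = 3^2·7.
f is primitive ⇔ x has order 63 in GF(2)[x]/(f), i.e. x^(63/q) ≠ 1 for each prime q | 63.
x^(21) mod f = 1
x^(9) mod f = x³ + 1.
Since x^(21) = 1, the order of x divides 21 < 63; not primitive.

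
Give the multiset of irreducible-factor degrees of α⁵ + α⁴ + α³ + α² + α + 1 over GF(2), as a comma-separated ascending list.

1, 2, 2

Write f(α) = α⁵ + α⁴ + α³ + α² + α + 1.
Roots in GF(2): f(0) = 1; f(1) = 0 → root.
Linear factors from roots: (α + 1).
Complete factorization: f(α) = (α + 1)·(α² + α + 1)^2.
Factor degrees with multiplicity: 1 + 2 + 2 = 5.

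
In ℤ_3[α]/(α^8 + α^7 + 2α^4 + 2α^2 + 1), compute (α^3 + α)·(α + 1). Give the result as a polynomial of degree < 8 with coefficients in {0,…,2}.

Multiply in ℤ_3[α]: (α^3 + α)·(α + 1) = α^4 + α^3 + α^2 + α.
Reduced: α^4 + α^3 + α^2 + α.

α^4 + α^3 + α^2 + α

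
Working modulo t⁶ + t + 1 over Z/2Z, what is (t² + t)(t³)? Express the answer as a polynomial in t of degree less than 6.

t^5 + t^4

Multiply in Z/2Z[t]: (t² + t)·(t³) = t⁵ + t⁴.
Reduced: t⁵ + t⁴.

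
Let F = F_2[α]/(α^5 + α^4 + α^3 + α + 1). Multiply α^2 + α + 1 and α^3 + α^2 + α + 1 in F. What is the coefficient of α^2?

1

Multiply in F_2[α]: (α^2 + α + 1)·(α^3 + α^2 + α + 1) = α^5 + α^3 + α^2 + 1.
Reduce using α^5 ≡ α^4 + α^3 + α + 1 (mod α^5 + α^4 + α^3 + α + 1).
Reduced: α^4 + α^2 + α.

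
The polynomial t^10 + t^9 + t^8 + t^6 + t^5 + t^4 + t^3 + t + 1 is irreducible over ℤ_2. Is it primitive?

No

Write f(t) = t^10 + t^9 + t^8 + t^6 + t^5 + t^4 + t^3 + t + 1.
|GF(2^10)^×| = 2^10 − 1 = 1023. Prime factorization: 1023 = 3·11·31.
f is primitive ⇔ t has order 1023 in GF(2)[t]/(f), i.e. t^(1023/q) ≠ 1 for each prime q | 1023.
t^(341) mod f = 1
t^(93) mod f = t^9 + t^8 + t^6 + t^2 + 1.
t^(33) mod f = t^9 + t^6 + t^5 + t^4 + t.
Since t^(341) = 1, the order of t divides 341 < 1023; not primitive.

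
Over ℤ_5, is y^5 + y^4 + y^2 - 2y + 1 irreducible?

Yes

Write h(y) = y^5 + y^4 + y^2 - 2y + 1.
Check for roots in ℤ_5: h(0) = 1; h(1) = 2; h(2) = 4; h(3) = 3; h(4) = 4.
No roots, so no linear factors.
Degree-2 irreducible divisors: test the 10 monic irreducibles of degree 2 over GF(5).
None of them divide h (all give nonzero remainder).
No irreducible factor of degree ≤ 2 exists, so h is irreducible over GF(5).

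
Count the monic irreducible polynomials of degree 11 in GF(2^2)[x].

By the necklace-counting formula, N_4(11) = (1/11) Σ_{d|11} μ(11/d)·4^d.
Divisors of 11: 1, 11; μ(11/d) for each: -1, 1.
Σ = − 4^1 + 4^11 = 4194300.
N = 4194300/11 = 381300.

381300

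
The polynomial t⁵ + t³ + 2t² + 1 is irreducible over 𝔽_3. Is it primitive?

Write f(t) = t⁵ + t³ + 2t² + 1.
|GF(3^5)^×| = 3^5 − 1 = 242. Prime factorization: 242 = 2·11^2.
f is primitive ⇔ t has order 242 in GF(3)[t]/(f), i.e. t^(242/q) ≠ 1 for each prime q | 242.
t^(121) mod f = 2.
t^(22) mod f = t⁴ + 2t² + t + 2.
None equal 1, so t has full order 242; f is primitive.

Yes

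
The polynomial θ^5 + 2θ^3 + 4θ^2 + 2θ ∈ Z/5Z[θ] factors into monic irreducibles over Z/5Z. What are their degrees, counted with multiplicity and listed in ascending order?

1, 2, 2

Write h(θ) = θ^5 + 2θ^3 + 4θ^2 + 2θ.
Roots in Z/5Z: h(0) = 0 → root; h(1) = 4; h(2) = 3; h(3) = 4; h(4) = 4.
Linear factors from roots: (θ).
Complete factorization: h(θ) = (θ)·(θ^2 + θ + 2)·(θ^2 + 4θ + 1).
Factor degrees with multiplicity: 1 + 2 + 2 = 5.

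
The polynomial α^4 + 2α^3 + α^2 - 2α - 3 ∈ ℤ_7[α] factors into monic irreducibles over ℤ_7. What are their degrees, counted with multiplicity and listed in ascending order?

4

Write h(α) = α^4 + 2α^3 + α^2 - 2α - 3.
Complete factorization: h(α) = (α^4 + 2α^3 + α^2 - 2α - 3).
Factor degrees with multiplicity: 4 = 4.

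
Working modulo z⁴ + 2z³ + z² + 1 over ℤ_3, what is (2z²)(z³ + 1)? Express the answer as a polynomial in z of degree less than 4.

Multiply in ℤ_3[z]: (2z²)·(z³ + 1) = 2z⁵ + 2z².
Reduce using z⁴ ≡ z³ + 2z² + 2 (mod z⁴ + 2z³ + z² + 1).
Reduced: z + 1.

z + 1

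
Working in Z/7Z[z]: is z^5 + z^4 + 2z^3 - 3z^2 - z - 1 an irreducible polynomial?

Write g(z) = z^5 + z^4 + 2z^3 - 3z^2 - z - 1.
Check for roots in Z/7Z: g(0) = 6; g(1) = 6; g(2) = 0 → root; g(3) = 4; g(4) = 4; g(5) = 6; g(6) = 2.
g(2) = 0, so (z − 2) divides g(z); g is reducible.

No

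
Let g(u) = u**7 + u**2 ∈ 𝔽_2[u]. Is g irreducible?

Check for roots in 𝔽_2: g(0) = 0 → root; g(1) = 0 → root.
g(0) = 0, so (u) divides g(u); g is reducible.

No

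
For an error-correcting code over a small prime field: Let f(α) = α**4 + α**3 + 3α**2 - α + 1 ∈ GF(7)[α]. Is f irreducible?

No

Check for roots in GF(7): f(0) = 1; f(1) = 5; f(2) = 0 → root; f(3) = 0 → root; f(4) = 1; f(5) = 2; f(6) = 5.
f(2) = 0, so (α − 2) divides f(α); f is reducible.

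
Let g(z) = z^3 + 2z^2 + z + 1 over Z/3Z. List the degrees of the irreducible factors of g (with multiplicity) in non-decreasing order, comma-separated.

Roots in Z/3Z: g(0) = 1; g(1) = 2; g(2) = 1.
Complete factorization: g(z) = (z^3 + 2z^2 + z + 1).
Factor degrees with multiplicity: 3 = 3.

3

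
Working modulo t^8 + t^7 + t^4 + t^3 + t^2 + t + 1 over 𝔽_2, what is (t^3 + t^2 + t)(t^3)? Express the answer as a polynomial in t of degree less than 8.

Multiply in 𝔽_2[t]: (t^3 + t^2 + t)·(t^3) = t^6 + t^5 + t^4.
Reduced: t^6 + t^5 + t^4.

t^6 + t^5 + t^4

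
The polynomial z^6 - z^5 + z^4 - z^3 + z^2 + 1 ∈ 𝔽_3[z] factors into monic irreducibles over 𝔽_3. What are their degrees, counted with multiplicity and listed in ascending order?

Write g(z) = z^6 - z^5 + z^4 - z^3 + z^2 + 1.
Roots in 𝔽_3: g(0) = 1; g(1) = 2; g(2) = 0 → root.
Linear factors from roots: (z + 1).
Complete factorization: g(z) = (z + 1)·(z^2 + 1)·(z^3 + z^2 - z + 1).
Factor degrees with multiplicity: 1 + 2 + 3 = 6.

1, 2, 3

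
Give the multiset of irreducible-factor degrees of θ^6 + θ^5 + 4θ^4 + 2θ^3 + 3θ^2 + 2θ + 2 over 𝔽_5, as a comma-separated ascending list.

1, 1, 1, 1, 2

Write h(θ) = θ^6 + θ^5 + 4θ^4 + 2θ^3 + 3θ^2 + 2θ + 2.
Roots in 𝔽_5: h(0) = 2; h(1) = 0 → root; h(2) = 4; h(3) = 0 → root; h(4) = 0 → root.
Linear factors from roots: (θ + 4), (θ + 2), (θ + 1).
Complete factorization: h(θ) = (θ + 2)·(θ + 4)·(θ + 1)^2·(θ^2 + 3θ + 4).
Factor degrees with multiplicity: 1 + 1 + 1 + 1 + 2 = 6.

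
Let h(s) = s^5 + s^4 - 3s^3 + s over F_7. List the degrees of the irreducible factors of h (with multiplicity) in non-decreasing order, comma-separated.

Linear factors from roots: (s), (s - 1), (s + 3).
Complete factorization: h(s) = (s)·(s - 1)·(s + 3)^3.
Factor degrees with multiplicity: 1 + 1 + 1 + 1 + 1 = 5.

1, 1, 1, 1, 1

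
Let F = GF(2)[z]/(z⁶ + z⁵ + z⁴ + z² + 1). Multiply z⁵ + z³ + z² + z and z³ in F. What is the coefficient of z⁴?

Multiply in GF(2)[z]: (z⁵ + z³ + z² + z)·(z³) = z⁸ + z⁶ + z⁵ + z⁴.
Reduce using z⁶ ≡ z⁵ + z⁴ + z² + 1 (mod z⁶ + z⁵ + z⁴ + z² + 1).
Reduced: z⁵ + z⁴ + z³ + z + 1.

1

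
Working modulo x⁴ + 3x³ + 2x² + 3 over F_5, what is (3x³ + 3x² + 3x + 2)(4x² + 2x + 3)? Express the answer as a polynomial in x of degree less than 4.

2x^3 + 4x^2 + 2x

Multiply in F_5[x]: (3x³ + 3x² + 3x + 2)·(4x² + 2x + 3) = 2x⁵ + 3x⁴ + 2x³ + 3x² + 3x + 1.
Reduce using x⁴ ≡ 2x³ + 3x² + 2 (mod x⁴ + 3x³ + 2x² + 3).
Reduced: 2x³ + 4x² + 2x.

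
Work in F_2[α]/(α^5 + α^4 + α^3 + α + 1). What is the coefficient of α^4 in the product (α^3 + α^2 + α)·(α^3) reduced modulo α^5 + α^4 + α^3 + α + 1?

0

Multiply in F_2[α]: (α^3 + α^2 + α)·(α^3) = α^6 + α^5 + α^4.
Reduce using α^5 ≡ α^4 + α^3 + α + 1 (mod α^5 + α^4 + α^3 + α + 1).
Reduced: α^2 + α.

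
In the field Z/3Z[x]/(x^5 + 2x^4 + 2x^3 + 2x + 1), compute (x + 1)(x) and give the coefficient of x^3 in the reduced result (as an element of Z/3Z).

Multiply in Z/3Z[x]: (x + 1)·(x) = x^2 + x.
Reduced: x^2 + x.

0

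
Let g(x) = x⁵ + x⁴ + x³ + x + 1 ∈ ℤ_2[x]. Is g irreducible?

Yes

Check for roots in ℤ_2: g(0) = 1; g(1) = 1.
No roots, so no linear factors.
Monic irreducibles of degree 2 over GF(2): x² + x + 1.
None of them divide g (all give nonzero remainder).
No irreducible factor of degree ≤ 2 exists, so g is irreducible over GF(2).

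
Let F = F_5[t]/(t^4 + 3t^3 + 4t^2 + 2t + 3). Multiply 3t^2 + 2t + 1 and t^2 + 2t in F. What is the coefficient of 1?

1

Multiply in F_5[t]: (3t^2 + 2t + 1)·(t^2 + 2t) = 3t^4 + 3t^3 + 2t.
Reduce using t^4 ≡ 2t^3 + t^2 + 3t + 2 (mod t^4 + 3t^3 + 4t^2 + 2t + 3).
Reduced: 4t^3 + 3t^2 + t + 1.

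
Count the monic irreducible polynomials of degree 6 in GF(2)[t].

9

x^(2^6) − x is the product of all monic irreducibles of degree dividing 6; Möbius inversion gives N = (1/6) Σ μ(6/d)·2^d.
Divisors of 6: 1, 2, 3, 6; μ(6/d) for each: 1, -1, -1, 1.
Σ = 2^1 − 2^2 − 2^3 + 2^6 = 54.
N = 54/6 = 9.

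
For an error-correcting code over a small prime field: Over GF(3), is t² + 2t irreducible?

No

Write g(t) = t² + 2t.
Check for roots in GF(3): g(0) = 0 → root; g(1) = 0 → root; g(2) = 2.
g(0) = 0, so (t) divides g(t); g is reducible.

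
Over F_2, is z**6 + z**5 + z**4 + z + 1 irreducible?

Write m(z) = z**6 + z**5 + z**4 + z + 1.
Check for roots in F_2: m(0) = 1; m(1) = 1.
No roots, so no linear factors.
Monic irreducibles of degree 2 over GF(2): z**2 + z + 1.
None of them divide m (all give nonzero remainder).
Monic irreducibles of degree 3 over GF(2): z**3 + z + 1, z**3 + z**2 + 1.
None of them divide m (all give nonzero remainder).
No irreducible factor of degree ≤ 3 exists, so m is irreducible over GF(2).

Yes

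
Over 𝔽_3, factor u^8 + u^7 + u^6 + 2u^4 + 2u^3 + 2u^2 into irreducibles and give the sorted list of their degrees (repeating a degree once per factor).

Write h(u) = u^8 + u^7 + u^6 + 2u^4 + 2u^3 + 2u^2.
Roots in 𝔽_3: h(0) = 0 → root; h(1) = 0 → root; h(2) = 0 → root.
Linear factors from roots: (u), (u + 2), (u + 1).
Complete factorization: h(u) = (u + 1)·(u)^2·(u + 2)^3·(u^2 + 1).
Factor degrees with multiplicity: 1 + 1 + 1 + 1 + 1 + 1 + 2 = 8.

1, 1, 1, 1, 1, 1, 2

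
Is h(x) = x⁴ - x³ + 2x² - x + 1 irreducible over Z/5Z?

No

Check for roots in Z/5Z: h(0) = 1; h(1) = 2; h(2) = 0 → root; h(3) = 0 → root; h(4) = 1.
h(2) = 0, so (x − 2) divides h(x); h is reducible.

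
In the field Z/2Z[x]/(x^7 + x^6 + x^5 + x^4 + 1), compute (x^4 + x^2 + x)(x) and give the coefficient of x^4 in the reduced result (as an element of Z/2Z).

0

Multiply in Z/2Z[x]: (x^4 + x^2 + x)·(x) = x^5 + x^3 + x^2.
Reduced: x^5 + x^3 + x^2.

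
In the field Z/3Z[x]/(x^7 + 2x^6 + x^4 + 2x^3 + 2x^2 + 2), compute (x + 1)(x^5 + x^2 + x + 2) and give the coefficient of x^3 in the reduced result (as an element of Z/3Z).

1

Multiply in Z/3Z[x]: (x + 1)·(x^5 + x^2 + x + 2) = x^6 + x^5 + x^3 + 2x^2 + 2.
Reduced: x^6 + x^5 + x^3 + 2x^2 + 2.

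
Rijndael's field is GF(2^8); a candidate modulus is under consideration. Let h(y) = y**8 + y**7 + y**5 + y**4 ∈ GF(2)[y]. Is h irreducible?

No

Check for roots in GF(2): h(0) = 0 → root; h(1) = 0 → root.
h(0) = 0, so (y) divides h(y); h is reducible.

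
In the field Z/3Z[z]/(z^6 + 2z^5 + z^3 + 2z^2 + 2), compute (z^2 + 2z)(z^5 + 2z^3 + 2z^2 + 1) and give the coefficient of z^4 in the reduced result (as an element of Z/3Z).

Multiply in Z/3Z[z]: (z^2 + 2z)·(z^5 + 2z^3 + 2z^2 + 1) = z^7 + 2z^6 + 2z^5 + z^3 + z^2 + 2z.
Reduce using z^6 ≡ z^5 + 2z^3 + z^2 + 1 (mod z^6 + 2z^5 + z^3 + 2z^2 + 2).
Reduced: 2z^5 + 2z^4 + 2z^3 + z^2.

2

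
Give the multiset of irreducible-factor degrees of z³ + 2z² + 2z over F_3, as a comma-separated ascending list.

Write h(z) = z³ + 2z² + 2z.
Roots in F_3: h(0) = 0 → root; h(1) = 2; h(2) = 2.
Linear factors from roots: (z).
Complete factorization: h(z) = (z)·(z² + 2z + 2).
Factor degrees with multiplicity: 1 + 2 = 3.

1, 2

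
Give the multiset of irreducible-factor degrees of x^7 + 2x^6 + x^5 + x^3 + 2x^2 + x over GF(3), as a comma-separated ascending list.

Write g(x) = x^7 + 2x^6 + x^5 + x^3 + 2x^2 + x.
Roots in GF(3): g(0) = 0 → root; g(1) = 2; g(2) = 0 → root.
Linear factors from roots: (x), (x + 1).
Complete factorization: g(x) = (x)·(x + 1)^2·(x^2 + x + 2)·(x^2 + 2x + 2).
Factor degrees with multiplicity: 1 + 1 + 1 + 2 + 2 = 7.

1, 1, 1, 2, 2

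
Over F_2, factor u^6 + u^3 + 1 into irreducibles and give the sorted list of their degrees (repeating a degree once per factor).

Write f(u) = u^6 + u^3 + 1.
Roots in F_2: f(0) = 1; f(1) = 1.
Complete factorization: f(u) = (u^6 + u^3 + 1).
Factor degrees with multiplicity: 6 = 6.

6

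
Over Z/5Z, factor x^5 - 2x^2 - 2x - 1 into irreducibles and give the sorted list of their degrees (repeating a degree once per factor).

5

Write f(x) = x^5 - 2x^2 - 2x - 1.
Roots in Z/5Z: f(0) = 4; f(1) = 1; f(2) = 4; f(3) = 3; f(4) = 3.
Complete factorization: f(x) = (x^5 - 2x^2 - 2x - 1).
Factor degrees with multiplicity: 5 = 5.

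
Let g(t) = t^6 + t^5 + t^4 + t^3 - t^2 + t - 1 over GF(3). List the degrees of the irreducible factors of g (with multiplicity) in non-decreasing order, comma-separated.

1, 1, 2, 2

Roots in GF(3): g(0) = 2; g(1) = 0 → root; g(2) = 0 → root.
Linear factors from roots: (t - 1), (t + 1).
Complete factorization: g(t) = (t + 1)·(t - 1)·(t^2 - t - 1)^2.
Factor degrees with multiplicity: 1 + 1 + 2 + 2 = 6.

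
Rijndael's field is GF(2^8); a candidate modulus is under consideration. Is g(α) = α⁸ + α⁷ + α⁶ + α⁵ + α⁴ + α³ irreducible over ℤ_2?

No

Check for roots in ℤ_2: g(0) = 0 → root; g(1) = 0 → root.
g(0) = 0, so (α) divides g(α); g is reducible.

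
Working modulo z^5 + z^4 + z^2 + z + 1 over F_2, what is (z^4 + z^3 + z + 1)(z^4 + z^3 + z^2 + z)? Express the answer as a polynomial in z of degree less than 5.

Multiply in F_2[z]: (z^4 + z^3 + z + 1)·(z^4 + z^3 + z^2 + z) = z^8 + z^5 + z^4 + z.
Reduce using z^5 ≡ z^4 + z^2 + z + 1 (mod z^5 + z^4 + z^2 + z + 1).
Reduced: z^3 + z^2 + z + 1.

z^3 + z^2 + z + 1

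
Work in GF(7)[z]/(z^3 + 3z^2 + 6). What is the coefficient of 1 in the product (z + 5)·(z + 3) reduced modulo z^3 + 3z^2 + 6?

Multiply in GF(7)[z]: (z + 5)·(z + 3) = z^2 + z + 1.
Reduced: z^2 + z + 1.

1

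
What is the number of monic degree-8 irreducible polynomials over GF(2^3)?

Gauss's count: N_{8}(8) = (1/8) Σ_{d|8} μ(8/d)·8^d.
Divisors of 8: 1, 2, 4, 8; μ(8/d) for each: 0, 0, -1, 1.
Σ = − 8^4 + 8^8 = 16773120.
N = 16773120/8 = 2096640.

2096640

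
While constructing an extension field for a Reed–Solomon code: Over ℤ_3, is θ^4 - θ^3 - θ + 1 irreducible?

Write g(θ) = θ^4 - θ^3 - θ + 1.
Check for roots in ℤ_3: g(0) = 1; g(1) = 0 → root; g(2) = 1.
g(1) = 0, so (θ − 1) divides g(θ); g is reducible.

No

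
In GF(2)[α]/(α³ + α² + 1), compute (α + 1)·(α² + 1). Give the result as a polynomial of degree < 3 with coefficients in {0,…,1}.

Multiply in GF(2)[α]: (α + 1)·(α² + 1) = α³ + α² + α + 1.
Reduce using α³ ≡ α² + 1 (mod α³ + α² + 1).
Reduced: α.

α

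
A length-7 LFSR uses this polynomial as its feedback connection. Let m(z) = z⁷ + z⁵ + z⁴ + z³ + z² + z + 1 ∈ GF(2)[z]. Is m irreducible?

Check for roots in GF(2): m(0) = 1; m(1) = 1.
No roots, so no linear factors.
Monic irreducibles of degree 2 over GF(2): z² + z + 1.
None of them divide m (all give nonzero remainder).
Monic irreducibles of degree 3 over GF(2): z³ + z + 1, z³ + z² + 1.
None of them divide m (all give nonzero remainder).
No irreducible factor of degree ≤ 3 exists, so m is irreducible over GF(2).

Yes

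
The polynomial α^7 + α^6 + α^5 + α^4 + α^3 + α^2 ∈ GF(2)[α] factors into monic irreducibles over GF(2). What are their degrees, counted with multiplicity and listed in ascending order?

Write g(α) = α^7 + α^6 + α^5 + α^4 + α^3 + α^2.
Roots in GF(2): g(0) = 0 → root; g(1) = 0 → root.
Linear factors from roots: (α), (α + 1).
Complete factorization: g(α) = (α + 1)·(α)^2·(α^2 + α + 1)^2.
Factor degrees with multiplicity: 1 + 1 + 1 + 2 + 2 = 7.

1, 1, 1, 2, 2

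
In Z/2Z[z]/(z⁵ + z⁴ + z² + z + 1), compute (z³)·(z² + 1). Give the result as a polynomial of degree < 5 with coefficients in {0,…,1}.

z^4 + z^3 + z^2 + z + 1

Multiply in Z/2Z[z]: (z³)·(z² + 1) = z⁵ + z³.
Reduce using z⁵ ≡ z⁴ + z² + z + 1 (mod z⁵ + z⁴ + z² + z + 1).
Reduced: z⁴ + z³ + z² + z + 1.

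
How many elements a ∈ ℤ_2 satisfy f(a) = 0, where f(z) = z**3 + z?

2

Evaluate at each of the 2 elements of ℤ_2:
f(0) = 0 → root; f(1) = 0 → root.
Roots: {0, 1}.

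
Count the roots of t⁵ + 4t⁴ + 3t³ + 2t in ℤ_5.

Write g(t) = t⁵ + 4t⁴ + 3t³ + 2t.
Evaluate at each of the 5 elements of ℤ_5:
g(0) = 0 → root; g(1) = 0 → root; g(2) = 4; g(3) = 4; g(4) = 3.
Roots: {0, 1}.

2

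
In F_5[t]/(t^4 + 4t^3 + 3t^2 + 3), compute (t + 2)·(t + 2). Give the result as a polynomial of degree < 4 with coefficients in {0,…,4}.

Multiply in F_5[t]: (t + 2)·(t + 2) = t^2 + 4t + 4.
Reduced: t^2 + 4t + 4.

t^2 + 4t + 4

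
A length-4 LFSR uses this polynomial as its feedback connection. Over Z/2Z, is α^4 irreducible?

Write f(α) = α^4.
Check for roots in Z/2Z: f(0) = 0 → root; f(1) = 1.
f(0) = 0, so (α) divides f(α); f is reducible.

No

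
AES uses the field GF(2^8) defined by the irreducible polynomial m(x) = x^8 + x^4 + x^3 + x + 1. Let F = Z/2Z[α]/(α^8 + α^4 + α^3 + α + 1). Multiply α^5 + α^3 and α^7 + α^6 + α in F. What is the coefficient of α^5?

Multiply in Z/2Z[α]: (α^5 + α^3)·(α^7 + α^6 + α) = α^12 + α^11 + α^10 + α^9 + α^6 + α^4.
Reduce using α^8 ≡ α^4 + α^3 + α + 1 (mod α^8 + α^4 + α^3 + α + 1).
Reduced: α^6 + α^5 + α^4 + α^3 + 1.

1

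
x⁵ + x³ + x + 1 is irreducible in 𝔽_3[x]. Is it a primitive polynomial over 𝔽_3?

Yes

Write f(x) = x⁵ + x³ + x + 1.
|GF(3^5)^×| = 3^5 − 1 = 242. Prime factorization: 242 = 2·11^2.
f is primitive ⇔ x has order 242 in GF(3)[x]/(f), i.e. x^(242/q) ≠ 1 for each prime q | 242.
x^(121) mod f = 2.
x^(22) mod f = x⁴ + x² + 2.
None equal 1, so x has full order 242; f is primitive.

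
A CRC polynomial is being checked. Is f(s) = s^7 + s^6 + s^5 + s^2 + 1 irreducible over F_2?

Yes

Check for roots in F_2: f(0) = 1; f(1) = 1.
No roots, so no linear factors.
Monic irreducibles of degree 2 over GF(2): s^2 + s + 1.
None of them divide f (all give nonzero remainder).
Monic irreducibles of degree 3 over GF(2): s^3 + s + 1, s^3 + s^2 + 1.
None of them divide f (all give nonzero remainder).
No irreducible factor of degree ≤ 3 exists, so f is irreducible over GF(2).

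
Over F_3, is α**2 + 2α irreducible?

No

Write f(α) = α**2 + 2α.
Check for roots in F_3: f(0) = 0 → root; f(1) = 0 → root; f(2) = 2.
f(0) = 0, so (α) divides f(α); f is reducible.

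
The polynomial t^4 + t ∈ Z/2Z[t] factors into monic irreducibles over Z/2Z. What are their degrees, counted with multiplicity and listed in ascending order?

Write h(t) = t^4 + t.
Roots in Z/2Z: h(0) = 0 → root; h(1) = 0 → root.
Linear factors from roots: (t), (t + 1).
Complete factorization: h(t) = (t)·(t + 1)·(t^2 + t + 1).
Factor degrees with multiplicity: 1 + 1 + 2 = 4.

1, 1, 2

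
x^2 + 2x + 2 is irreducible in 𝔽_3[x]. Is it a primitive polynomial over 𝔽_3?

Yes

Write f(x) = x^2 + 2x + 2.
|GF(3^2)^×| = 3^2 − 1 = 8. Prime factorization: 8 = 2^3.
f is primitive ⇔ x has order 8 in GF(3)[x]/(f), i.e. x^(8/q) ≠ 1 for each prime q | 8.
x^(4) mod f = 2.
None equal 1, so x has full order 8; f is primitive.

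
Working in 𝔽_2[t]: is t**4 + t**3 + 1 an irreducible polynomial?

Write g(t) = t**4 + t**3 + 1.
Check for roots in 𝔽_2: g(0) = 1; g(1) = 1.
No roots, so no linear factors.
Monic irreducibles of degree 2 over GF(2): t**2 + t + 1.
None of them divide g (all give nonzero remainder).
No irreducible factor of degree ≤ 2 exists, so g is irreducible over GF(2).

Yes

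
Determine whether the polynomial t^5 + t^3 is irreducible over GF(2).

No

Write f(t) = t^5 + t^3.
Check for roots in GF(2): f(0) = 0 → root; f(1) = 0 → root.
f(0) = 0, so (t) divides f(t); f is reducible.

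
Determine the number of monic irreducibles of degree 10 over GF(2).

99

x^(2^10) − x is the product of all monic irreducibles of degree dividing 10; Möbius inversion gives N = (1/10) Σ μ(10/d)·2^d.
Divisors of 10: 1, 2, 5, 10; μ(10/d) for each: 1, -1, -1, 1.
Σ = 2^1 − 2^2 − 2^5 + 2^10 = 990.
N = 990/10 = 99.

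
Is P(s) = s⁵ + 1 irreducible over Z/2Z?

Check for roots in Z/2Z: P(0) = 1; P(1) = 0 → root.
P(1) = 0, so (s − 1) divides P(s); P is reducible.

No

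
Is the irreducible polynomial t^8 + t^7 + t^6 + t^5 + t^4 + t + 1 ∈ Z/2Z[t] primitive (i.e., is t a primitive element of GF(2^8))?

No

Write f(t) = t^8 + t^7 + t^6 + t^5 + t^4 + t + 1.
|GF(2^8)^×| = 2^8 − 1 = 255. Prime factorization: 255 = 3·5·17.
f is primitive ⇔ t has order 255 in GF(2)[t]/(f), i.e. t^(255/q) ≠ 1 for each prime q | 255.
t^(85) mod f = t^6 + t^5 + t^4.
t^(51) mod f = 1
t^(15) mod f = t^7 + t^4 + t^3 + 1.
Since t^(51) = 1, the order of t divides 51 < 255; not primitive.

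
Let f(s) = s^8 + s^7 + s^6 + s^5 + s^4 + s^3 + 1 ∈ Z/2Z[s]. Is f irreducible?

Yes

Check for roots in Z/2Z: f(0) = 1; f(1) = 1.
No roots, so no linear factors.
Monic irreducibles of degree 2 over GF(2): s^2 + s + 1.
None of them divide f (all give nonzero remainder).
Monic irreducibles of degree 3 over GF(2): s^3 + s + 1, s^3 + s^2 + 1.
None of them divide f (all give nonzero remainder).
Monic irreducibles of degree 4 over GF(2): s^4 + s + 1, s^4 + s^3 + 1, s^4 + s^3 + s^2 + s + 1.
None of them divide f (all give nonzero remainder).
No irreducible factor of degree ≤ 4 exists, so f is irreducible over GF(2).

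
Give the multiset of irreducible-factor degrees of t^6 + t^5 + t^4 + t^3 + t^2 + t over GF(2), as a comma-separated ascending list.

1, 1, 2, 2

Write g(t) = t^6 + t^5 + t^4 + t^3 + t^2 + t.
Roots in GF(2): g(0) = 0 → root; g(1) = 0 → root.
Linear factors from roots: (t), (t + 1).
Complete factorization: g(t) = (t)·(t + 1)·(t^2 + t + 1)^2.
Factor degrees with multiplicity: 1 + 1 + 2 + 2 = 6.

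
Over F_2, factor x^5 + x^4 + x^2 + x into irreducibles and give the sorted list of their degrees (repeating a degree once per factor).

Write f(x) = x^5 + x^4 + x^2 + x.
Roots in F_2: f(0) = 0 → root; f(1) = 0 → root.
Linear factors from roots: (x), (x + 1).
Complete factorization: f(x) = (x)·(x + 1)^2·(x^2 + x + 1).
Factor degrees with multiplicity: 1 + 1 + 1 + 2 = 5.

1, 1, 1, 2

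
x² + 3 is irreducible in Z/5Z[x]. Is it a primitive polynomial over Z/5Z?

Write f(x) = x² + 3.
|GF(5^2)^×| = 5^2 − 1 = 24. Prime factorization: 24 = 2^3·3.
f is primitive ⇔ x has order 24 in GF(5)[x]/(f), i.e. x^(24/q) ≠ 1 for each prime q | 24.
x^(12) mod f = 4.
x^(8) mod f = 1
Since x^(8) = 1, the order of x divides 8 < 24; not primitive.

No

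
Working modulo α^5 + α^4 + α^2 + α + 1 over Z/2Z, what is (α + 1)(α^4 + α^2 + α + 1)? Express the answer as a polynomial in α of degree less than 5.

α^3 + α^2 + α

Multiply in Z/2Z[α]: (α + 1)·(α^4 + α^2 + α + 1) = α^5 + α^4 + α^3 + 1.
Reduce using α^5 ≡ α^4 + α^2 + α + 1 (mod α^5 + α^4 + α^2 + α + 1).
Reduced: α^3 + α^2 + α.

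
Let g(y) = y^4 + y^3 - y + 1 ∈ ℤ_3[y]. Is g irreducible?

Check for roots in ℤ_3: g(0) = 1; g(1) = 2; g(2) = 2.
No roots, so no linear factors.
Monic irreducibles of degree 2 over GF(3): y^2 + 1, y^2 + y - 1, y^2 - y - 1.
None of them divide g (all give nonzero remainder).
No irreducible factor of degree ≤ 2 exists, so g is irreducible over GF(3).

Yes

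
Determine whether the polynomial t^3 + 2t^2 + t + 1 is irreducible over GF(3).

Write P(t) = t^3 + 2t^2 + t + 1.
Check for roots in GF(3): P(0) = 1; P(1) = 2; P(2) = 1.
No roots. A degree-3 polynomial over a field with no linear factor is irreducible.

Yes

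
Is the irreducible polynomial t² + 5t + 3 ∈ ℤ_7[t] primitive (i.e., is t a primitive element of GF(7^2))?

Write f(t) = t² + 5t + 3.
|GF(7^2)^×| = 7^2 − 1 = 48. Prime factorization: 48 = 2^4·3.
f is primitive ⇔ t has order 48 in GF(7)[t]/(f), i.e. t^(48/q) ≠ 1 for each prime q | 48.
t^(24) mod f = 6.
t^(16) mod f = 2.
None equal 1, so t has full order 48; f is primitive.

Yes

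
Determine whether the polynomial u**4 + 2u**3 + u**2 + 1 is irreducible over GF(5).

No

Write f(u) = u**4 + 2u**3 + u**2 + 1.
Check for roots in GF(5): f(0) = 1; f(1) = 0 → root; f(2) = 2; f(3) = 0 → root; f(4) = 1.
f(1) = 0, so (u − 1) divides f(u); f is reducible.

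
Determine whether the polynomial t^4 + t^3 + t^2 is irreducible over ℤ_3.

No

Write g(t) = t^4 + t^3 + t^2.
Check for roots in ℤ_3: g(0) = 0 → root; g(1) = 0 → root; g(2) = 1.
g(0) = 0, so (t) divides g(t); g is reducible.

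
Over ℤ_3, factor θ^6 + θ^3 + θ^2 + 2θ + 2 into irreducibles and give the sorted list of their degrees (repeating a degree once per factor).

6

Write f(θ) = θ^6 + θ^3 + θ^2 + 2θ + 2.
Roots in ℤ_3: f(0) = 2; f(1) = 1; f(2) = 1.
Complete factorization: f(θ) = (θ^6 + θ^3 + θ^2 + 2θ + 2).
Factor degrees with multiplicity: 6 = 6.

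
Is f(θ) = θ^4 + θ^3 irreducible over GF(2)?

Check for roots in GF(2): f(0) = 0 → root; f(1) = 0 → root.
f(0) = 0, so (θ) divides f(θ); f is reducible.

No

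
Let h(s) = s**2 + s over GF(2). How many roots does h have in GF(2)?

Evaluate at each of the 2 elements of GF(2):
h(0) = 0 → root; h(1) = 0 → root.
Roots: {0, 1}.

2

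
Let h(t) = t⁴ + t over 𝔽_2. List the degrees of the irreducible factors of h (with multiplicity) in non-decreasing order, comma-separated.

1, 1, 2

Roots in 𝔽_2: h(0) = 0 → root; h(1) = 0 → root.
Linear factors from roots: (t), (t + 1).
Complete factorization: h(t) = (t)·(t + 1)·(t² + t + 1).
Factor degrees with multiplicity: 1 + 1 + 2 = 4.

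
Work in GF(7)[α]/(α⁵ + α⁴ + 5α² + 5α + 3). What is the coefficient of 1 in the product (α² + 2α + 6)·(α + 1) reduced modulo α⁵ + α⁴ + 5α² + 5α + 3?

Multiply in GF(7)[α]: (α² + 2α + 6)·(α + 1) = α³ + 3α² + α + 6.
Reduced: α³ + 3α² + α + 6.

6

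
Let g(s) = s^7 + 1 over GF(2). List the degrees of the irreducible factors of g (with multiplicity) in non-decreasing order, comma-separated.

Roots in GF(2): g(0) = 1; g(1) = 0 → root.
Linear factors from roots: (s + 1).
Complete factorization: g(s) = (s + 1)·(s^3 + s + 1)·(s^3 + s^2 + 1).
Factor degrees with multiplicity: 1 + 3 + 3 = 7.

1, 3, 3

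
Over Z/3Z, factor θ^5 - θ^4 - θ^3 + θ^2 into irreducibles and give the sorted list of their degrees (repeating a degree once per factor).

Write f(θ) = θ^5 - θ^4 - θ^3 + θ^2.
Roots in Z/3Z: f(0) = 0 → root; f(1) = 0 → root; f(2) = 0 → root.
Linear factors from roots: (θ), (θ - 1), (θ + 1).
Complete factorization: f(θ) = (θ + 1)·(θ)^2·(θ - 1)^2.
Factor degrees with multiplicity: 1 + 1 + 1 + 1 + 1 = 5.

1, 1, 1, 1, 1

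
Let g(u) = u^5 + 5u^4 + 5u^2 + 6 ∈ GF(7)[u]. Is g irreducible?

Yes

Check for roots in GF(7): g(0) = 6; g(1) = 3; g(2) = 5; g(3) = 6; g(4) = 3; g(5) = 4; g(6) = 1.
No roots, so no linear factors.
Degree-2 irreducible divisors: test the 21 monic irreducibles of degree 2 over GF(7).
None of them divide g (all give nonzero remainder).
No irreducible factor of degree ≤ 2 exists, so g is irreducible over GF(7).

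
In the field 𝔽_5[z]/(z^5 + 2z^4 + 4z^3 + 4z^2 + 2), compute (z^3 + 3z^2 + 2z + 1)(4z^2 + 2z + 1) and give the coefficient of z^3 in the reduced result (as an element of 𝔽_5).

Multiply in 𝔽_5[z]: (z^3 + 3z^2 + 2z + 1)·(4z^2 + 2z + 1) = 4z^5 + 4z^4 + z^2 + 4z + 1.
Reduce using z^5 ≡ 3z^4 + z^3 + z^2 + 3 (mod z^5 + 2z^4 + 4z^3 + 4z^2 + 2).
Reduced: z^4 + 4z^3 + 4z + 3.

4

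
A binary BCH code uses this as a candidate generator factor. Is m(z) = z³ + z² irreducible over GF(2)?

Check for roots in GF(2): m(0) = 0 → root; m(1) = 0 → root.
m(0) = 0, so (z) divides m(z); m is reducible.

No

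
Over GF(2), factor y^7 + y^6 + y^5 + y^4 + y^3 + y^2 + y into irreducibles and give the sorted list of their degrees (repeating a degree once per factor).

1, 3, 3

Write g(y) = y^7 + y^6 + y^5 + y^4 + y^3 + y^2 + y.
Roots in GF(2): g(0) = 0 → root; g(1) = 1.
Linear factors from roots: (y).
Complete factorization: g(y) = (y)·(y^3 + y + 1)·(y^3 + y^2 + 1).
Factor degrees with multiplicity: 1 + 3 + 3 = 7.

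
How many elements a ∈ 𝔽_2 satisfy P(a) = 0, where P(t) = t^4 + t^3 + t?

Evaluate at each of the 2 elements of 𝔽_2:
P(0) = 0 → root; P(1) = 1.
Roots: {0}.

1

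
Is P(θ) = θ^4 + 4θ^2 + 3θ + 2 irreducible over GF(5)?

No

Check for roots in GF(5): P(0) = 2; P(1) = 0 → root; P(2) = 0 → root; P(3) = 3; P(4) = 4.
P(1) = 0, so (θ − 1) divides P(θ); P is reducible.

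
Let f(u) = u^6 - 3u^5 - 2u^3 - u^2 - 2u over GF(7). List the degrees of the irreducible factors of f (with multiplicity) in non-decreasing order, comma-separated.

1, 1, 1, 1, 2

Linear factors from roots: (u), (u - 1), (u - 2), (u + 1).
Complete factorization: f(u) = (u)·(u + 1)·(u - 2)·(u - 1)·(u^2 - u - 1).
Factor degrees with multiplicity: 1 + 1 + 1 + 1 + 2 = 6.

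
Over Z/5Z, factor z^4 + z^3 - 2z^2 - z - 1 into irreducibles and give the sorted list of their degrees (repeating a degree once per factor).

Write g(z) = z^4 + z^3 - 2z^2 - z - 1.
Roots in Z/5Z: g(0) = 4; g(1) = 3; g(2) = 3; g(3) = 1; g(4) = 3.
Complete factorization: g(z) = (z^4 + z^3 - 2z^2 - z - 1).
Factor degrees with multiplicity: 4 = 4.

4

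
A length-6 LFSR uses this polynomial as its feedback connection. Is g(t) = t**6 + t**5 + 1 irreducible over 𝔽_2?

Yes

Check for roots in 𝔽_2: g(0) = 1; g(1) = 1.
No roots, so no linear factors.
Monic irreducibles of degree 2 over GF(2): t**2 + t + 1.
None of them divide g (all give nonzero remainder).
Monic irreducibles of degree 3 over GF(2): t**3 + t + 1, t**3 + t**2 + 1.
None of them divide g (all give nonzero remainder).
No irreducible factor of degree ≤ 3 exists, so g is irreducible over GF(2).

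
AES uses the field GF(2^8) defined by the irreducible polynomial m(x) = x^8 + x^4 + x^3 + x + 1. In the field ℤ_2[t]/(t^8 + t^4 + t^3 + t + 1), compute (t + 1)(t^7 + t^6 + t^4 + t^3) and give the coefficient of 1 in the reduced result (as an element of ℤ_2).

1

Multiply in ℤ_2[t]: (t + 1)·(t^7 + t^6 + t^4 + t^3) = t^8 + t^6 + t^5 + t^3.
Reduce using t^8 ≡ t^4 + t^3 + t + 1 (mod t^8 + t^4 + t^3 + t + 1).
Reduced: t^6 + t^5 + t^4 + t + 1.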